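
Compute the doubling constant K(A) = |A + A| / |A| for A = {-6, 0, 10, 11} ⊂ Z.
K = |A + A| / |A| = 10/4 = 5/2

Enumerate A + A = {a + b : a, b ∈ A}. With |A| = 4, there are |A|^2 = 16 ordered sum pairs; collecting distinct values, A + A = {-12, -6, 0, 4, 5, 10, 11, 20, 21, 22}, so |A + A| = 10. Thus K = 10/4 = 5/2. For comparison, the minimum possible |A + A| over all 4-element sets is 2·4 − 1 = 7 (so min K = 7/4), attained only by arithmetic progressions.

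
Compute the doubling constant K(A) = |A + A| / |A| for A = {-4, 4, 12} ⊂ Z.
K = |A + A| / |A| = 5/3

Enumerate A + A = {a + b : a, b ∈ A}. With |A| = 3, there are |A|^2 = 9 ordered sum pairs; collecting distinct values, A + A = {-8, 0, 8, 16, 24}, so |A + A| = 5. Thus K = 5/3. Here |A + A| = 2|A| − 1 = 5, the minimum possible — so K = 5/3 is minimal, which holds iff A is an arithmetic progression.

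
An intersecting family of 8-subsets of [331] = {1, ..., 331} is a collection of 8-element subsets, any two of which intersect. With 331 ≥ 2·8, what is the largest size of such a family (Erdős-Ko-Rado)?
max |F| = C(330, 7) = 79313455049400

Erdős-Ko-Rado (1961): when n ≥ 2k, max |F| = C(n−1, k−1). The bound is attained by the star {A : i ∈ A} for any fixed i ∈ [n]. Here C(331−1, 8−1) = C(330, 7) = 79313455049400.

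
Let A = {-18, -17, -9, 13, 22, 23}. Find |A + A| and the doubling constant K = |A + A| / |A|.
K = |A + A| / |A| = 19/6

Enumerate A + A = {a + b : a, b ∈ A}. With |A| = 6, there are |A|^2 = 36 ordered sum pairs; collecting distinct values, A + A = {-36, -35, -34, -27, -26, -18, -5, -4, 4, 5, 6, 13, 14, 26, 35, 36, 44, 45, 46}, so |A + A| = 19. Thus K = 19/6. For comparison, the minimum possible |A + A| over all 6-element sets is 2·6 − 1 = 11 (so min K = 11/6), attained only by arithmetic progressions.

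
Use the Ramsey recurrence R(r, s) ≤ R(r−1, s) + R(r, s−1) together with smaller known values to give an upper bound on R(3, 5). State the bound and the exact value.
R(3, 5) ≤ R(2, 5) + R(3, 4) = 5 + 9 = 14; exact value R(3, 5) = 14.

The Erdős–Szekeres recurrence R(r, s) ≤ R(r−1, s) + R(r, s−1) applied to (r, s) = (3, 5) gives
  R(3, 5) ≤ R(2, 5) + R(3, 4) = 5 + 9 = 14.
(Recall R(2, k) = k and R is symmetric.) Here the recurrence bound is tight: a matching lower-bound construction on K_{13} shows R(3, 5) > 13, so R(3, 5) = 14 exactly.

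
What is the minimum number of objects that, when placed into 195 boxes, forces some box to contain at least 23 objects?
n = (23 − 1)·195 + 1 = 4291

By the generalised pigeonhole principle, to guarantee some box contains ≥ r objects we need more than (r − 1) · k objects total. Threshold: n = (r − 1) · k + 1. With r = 23 and k = 195: n = 22 · 195 + 1 = 4290 + 1 = 4291. For n = 4290 = 22 · 195, we can put exactly 22 objects in every box, avoiding 23 in any single one — so 4291 is tight.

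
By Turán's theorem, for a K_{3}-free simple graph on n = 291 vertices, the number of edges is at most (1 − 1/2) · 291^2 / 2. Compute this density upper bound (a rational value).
Turán density bound = (1/2) · 291^2/2 = 84681/4 ≈ 21170.25

Turán's theorem: ex(n, K_{r+1}) is achieved by the complete r-partite Turán graph T(n, r) with parts as balanced as possible, and is at most (1 − 1/r) · n^2/2. For r = 2, n = 291: the density bound is (1/2) · 84681/2 = 84681/4 ≈ 21170.25. The integer-valued extremum is e(T(291, 2)) = 21170, which is strictly less than the density bound 84681/4 since 2 ∤ 291 (the parts of T(291, 2) cannot all be equal).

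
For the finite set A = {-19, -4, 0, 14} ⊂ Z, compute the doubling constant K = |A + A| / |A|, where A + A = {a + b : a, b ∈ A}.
K = |A + A| / |A| = 10/4 = 5/2

Enumerate A + A = {a + b : a, b ∈ A}. With |A| = 4, there are |A|^2 = 16 ordered sum pairs; collecting distinct values, A + A = {-38, -23, -19, -8, -5, -4, 0, 10, 14, 28}, so |A + A| = 10. Thus K = 10/4 = 5/2. For comparison, the minimum possible |A + A| over all 4-element sets is 2·4 − 1 = 7 (so min K = 7/4), attained only by arithmetic progressions.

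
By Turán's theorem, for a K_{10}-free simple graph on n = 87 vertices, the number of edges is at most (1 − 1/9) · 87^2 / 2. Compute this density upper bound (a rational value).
Turán density bound = (8/9) · 87^2/2 = 3364

Turán's theorem: ex(n, K_{r+1}) is achieved by the complete r-partite Turán graph T(n, r) with parts as balanced as possible, and is at most (1 − 1/r) · n^2/2. For r = 9, n = 87: the density bound is (8/9) · 7569/2 = 3364. The integer-valued extremum is e(T(87, 9)) = 3363, which is strictly less than the density bound 3364 since 9 ∤ 87 (the parts of T(87, 9) cannot all be equal).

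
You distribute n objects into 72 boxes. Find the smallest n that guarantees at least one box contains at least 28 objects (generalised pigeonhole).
n = (28 − 1)·72 + 1 = 1945

By the generalised pigeonhole principle, to guarantee some box contains ≥ r objects we need more than (r − 1) · k objects total. Threshold: n = (r − 1) · k + 1. With r = 28 and k = 72: n = 27 · 72 + 1 = 1944 + 1 = 1945. For n = 1944 = 27 · 72, we can put exactly 27 objects in every box, avoiding 28 in any single one — so 1945 is tight.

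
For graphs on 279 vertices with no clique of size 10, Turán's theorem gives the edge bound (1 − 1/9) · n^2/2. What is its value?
Turán density bound = (8/9) · 279^2/2 = 34596

Turán's theorem: ex(n, K_{r+1}) is achieved by the complete r-partite Turán graph T(n, r) with parts as balanced as possible, and is at most (1 − 1/r) · n^2/2. For r = 9, n = 279: the density bound is (8/9) · 77841/2 = 34596. Since 9 ∣ 279, the Turán graph T(279, 9) has parts of equal size 31, and its edge count e(T(279, 9)) = 34596 attains the density bound exactly.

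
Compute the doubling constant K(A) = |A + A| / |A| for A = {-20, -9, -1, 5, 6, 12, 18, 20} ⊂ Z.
K = |A + A| / |A| = 31/8

Enumerate A + A = {a + b : a, b ∈ A}. With |A| = 8, there are |A|^2 = 64 ordered sum pairs; collecting distinct values, A + A = {-40, -29, -21, -18, -15, -14, -10, -8, -4, -3, -2, 0, 3, 4, 5, 9, 10, 11, 12, 17, 18, 19, 23, 24, 25, 26, 30, 32, 36, 38, 40}, so |A + A| = 31. Thus K = 31/8. For comparison, the minimum possible |A + A| over all 8-element sets is 2·8 − 1 = 15 (so min K = 15/8), attained only by arithmetic progressions.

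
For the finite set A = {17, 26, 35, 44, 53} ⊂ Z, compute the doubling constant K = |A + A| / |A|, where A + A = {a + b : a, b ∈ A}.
K = |A + A| / |A| = 9/5

Enumerate A + A = {a + b : a, b ∈ A}. With |A| = 5, there are |A|^2 = 25 ordered sum pairs; collecting distinct values, A + A = {34, 43, 52, 61, 70, 79, 88, 97, 106}, so |A + A| = 9. Thus K = 9/5. Here |A + A| = 2|A| − 1 = 9, the minimum possible — so K = 9/5 is minimal, which holds iff A is an arithmetic progression.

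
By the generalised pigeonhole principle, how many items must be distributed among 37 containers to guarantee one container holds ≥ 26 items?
n = (26 − 1)·37 + 1 = 926

By the generalised pigeonhole principle, to guarantee some box contains ≥ r objects we need more than (r − 1) · k objects total. Threshold: n = (r − 1) · k + 1. With r = 26 and k = 37: n = 25 · 37 + 1 = 925 + 1 = 926. For n = 925 = 25 · 37, we can put exactly 25 objects in every box, avoiding 26 in any single one — so 926 is tight.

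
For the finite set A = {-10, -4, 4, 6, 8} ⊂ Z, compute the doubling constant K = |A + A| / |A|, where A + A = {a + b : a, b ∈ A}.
K = |A + A| / |A| = 14/5

Enumerate A + A = {a + b : a, b ∈ A}. With |A| = 5, there are |A|^2 = 25 ordered sum pairs; collecting distinct values, A + A = {-20, -14, -8, -6, -4, -2, 0, 2, 4, 8, 10, 12, 14, 16}, so |A + A| = 14. Thus K = 14/5. For comparison, the minimum possible |A + A| over all 5-element sets is 2·5 − 1 = 9 (so min K = 9/5), attained only by arithmetic progressions.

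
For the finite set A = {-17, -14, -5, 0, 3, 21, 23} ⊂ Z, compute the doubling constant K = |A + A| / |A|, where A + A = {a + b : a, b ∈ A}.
K = |A + A| / |A| = 26/7

Enumerate A + A = {a + b : a, b ∈ A}. With |A| = 7, there are |A|^2 = 49 ordered sum pairs; collecting distinct values, A + A = {-34, -31, -28, -22, -19, -17, -14, -11, -10, -5, -2, 0, 3, 4, 6, 7, 9, 16, 18, 21, 23, 24, 26, 42, 44, 46}, so |A + A| = 26. Thus K = 26/7. For comparison, the minimum possible |A + A| over all 7-element sets is 2·7 − 1 = 13 (so min K = 13/7), attained only by arithmetic progressions.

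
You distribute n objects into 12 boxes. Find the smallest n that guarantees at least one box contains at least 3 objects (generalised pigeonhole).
n = (3 − 1)·12 + 1 = 25

By the generalised pigeonhole principle, to guarantee some box contains ≥ r objects we need more than (r − 1) · k objects total. Threshold: n = (r − 1) · k + 1. With r = 3 and k = 12: n = 2 · 12 + 1 = 24 + 1 = 25. For n = 24 = 2 · 12, we can put exactly 2 objects in every box, avoiding 3 in any single one — so 25 is tight.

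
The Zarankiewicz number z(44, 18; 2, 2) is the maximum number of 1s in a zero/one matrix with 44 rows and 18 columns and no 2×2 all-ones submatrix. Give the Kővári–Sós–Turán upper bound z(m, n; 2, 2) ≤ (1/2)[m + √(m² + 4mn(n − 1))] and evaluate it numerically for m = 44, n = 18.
z(44, 18; 2, 2) ≤ (1/2)[44 + √(44² + 4·44·18·17)] = (1/2)[44 + √55792] = 140.1017

Kővári–Sós–Turán: let r_1, ..., r_44 be the row sums and z = Σ r_i the total number of 1s. Each pair of columns can share at most one row with both entries 1 (else a 2×2 all-ones block appears), so Σ_i C(r_i, 2) ≤ C(18, 2) = 153. By convexity Σ_i C(r_i, 2) ≥ 44·C(z/44, 2) = z(z − 44)/(2·44), giving z² − 44z − 44·18·17 ≤ 0 and hence z ≤ (1/2)[44 + √(1936 + 4·13464)] = (1/2)[44 + √55792] ≈ (1/2)(44 + 236.2033) = 140.1017.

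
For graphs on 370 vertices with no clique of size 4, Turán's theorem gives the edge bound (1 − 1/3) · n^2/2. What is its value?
Turán density bound = (2/3) · 370^2/2 = 136900/3 ≈ 45633.3333

Turán's theorem: ex(n, K_{r+1}) is achieved by the complete r-partite Turán graph T(n, r) with parts as balanced as possible, and is at most (1 − 1/r) · n^2/2. For r = 3, n = 370: the density bound is (2/3) · 136900/2 = 136900/3 ≈ 45633.3333. The integer-valued extremum is e(T(370, 3)) = 45633, which is strictly less than the density bound 136900/3 since 3 ∤ 370 (the parts of T(370, 3) cannot all be equal).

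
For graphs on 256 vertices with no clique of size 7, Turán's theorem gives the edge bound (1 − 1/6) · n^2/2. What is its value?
Turán density bound = (5/6) · 256^2/2 = 81920/3 ≈ 27306.6667

Turán's theorem: ex(n, K_{r+1}) is achieved by the complete r-partite Turán graph T(n, r) with parts as balanced as possible, and is at most (1 − 1/r) · n^2/2. For r = 6, n = 256: the density bound is (5/6) · 65536/2 = 81920/3 ≈ 27306.6667. The integer-valued extremum is e(T(256, 6)) = 27306, which is strictly less than the density bound 81920/3 since 6 ∤ 256 (the parts of T(256, 6) cannot all be equal).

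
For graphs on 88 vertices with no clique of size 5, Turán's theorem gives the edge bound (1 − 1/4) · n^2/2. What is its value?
Turán density bound = (3/4) · 88^2/2 = 2904

Turán's theorem: ex(n, K_{r+1}) is achieved by the complete r-partite Turán graph T(n, r) with parts as balanced as possible, and is at most (1 − 1/r) · n^2/2. For r = 4, n = 88: the density bound is (3/4) · 7744/2 = 2904. Since 4 ∣ 88, the Turán graph T(88, 4) has parts of equal size 22, and its edge count e(T(88, 4)) = 2904 attains the density bound exactly.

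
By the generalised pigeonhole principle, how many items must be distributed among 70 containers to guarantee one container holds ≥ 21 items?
n = (21 − 1)·70 + 1 = 1401

By the generalised pigeonhole principle, to guarantee some box contains ≥ r objects we need more than (r − 1) · k objects total. Threshold: n = (r − 1) · k + 1. With r = 21 and k = 70: n = 20 · 70 + 1 = 1400 + 1 = 1401. For n = 1400 = 20 · 70, we can put exactly 20 objects in every box, avoiding 21 in any single one — so 1401 is tight.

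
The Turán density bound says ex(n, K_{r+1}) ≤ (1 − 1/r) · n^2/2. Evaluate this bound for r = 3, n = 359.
Turán density bound = (2/3) · 359^2/2 = 128881/3 ≈ 42960.3333

Turán's theorem: ex(n, K_{r+1}) is achieved by the complete r-partite Turán graph T(n, r) with parts as balanced as possible, and is at most (1 − 1/r) · n^2/2. For r = 3, n = 359: the density bound is (2/3) · 128881/2 = 128881/3 ≈ 42960.3333. The integer-valued extremum is e(T(359, 3)) = 42960, which is strictly less than the density bound 128881/3 since 3 ∤ 359 (the parts of T(359, 3) cannot all be equal).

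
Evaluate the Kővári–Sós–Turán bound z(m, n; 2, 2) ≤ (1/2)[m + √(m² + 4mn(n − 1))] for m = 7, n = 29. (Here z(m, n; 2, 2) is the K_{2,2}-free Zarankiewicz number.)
z(7, 29; 2, 2) ≤ (1/2)[7 + √(7² + 4·7·29·28)] = (1/2)[7 + √22785] = 78.9735

Kővári–Sós–Turán: let r_1, ..., r_7 be the row sums and z = Σ r_i the total number of 1s. Each pair of columns can share at most one row with both entries 1 (else a 2×2 all-ones block appears), so Σ_i C(r_i, 2) ≤ C(29, 2) = 406. By convexity Σ_i C(r_i, 2) ≥ 7·C(z/7, 2) = z(z − 7)/(2·7), giving z² − 7z − 7·29·28 ≤ 0 and hence z ≤ (1/2)[7 + √(49 + 4·5684)] = (1/2)[7 + √22785] ≈ (1/2)(7 + 150.947) = 78.9735.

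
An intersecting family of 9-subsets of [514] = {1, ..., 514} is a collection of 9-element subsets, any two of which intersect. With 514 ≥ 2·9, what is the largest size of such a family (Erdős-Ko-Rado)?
max |F| = C(513, 8) = 112615417096408512

Erdős-Ko-Rado (1961): when n ≥ 2k, max |F| = C(n−1, k−1). The bound is attained by the star {A : i ∈ A} for any fixed i ∈ [n]. Here C(514−1, 9−1) = C(513, 8) = 112615417096408512.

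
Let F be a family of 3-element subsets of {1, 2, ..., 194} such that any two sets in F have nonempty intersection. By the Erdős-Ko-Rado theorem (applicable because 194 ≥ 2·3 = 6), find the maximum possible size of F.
max |F| = C(193, 2) = 18528

The Erdős-Ko-Rado theorem states: for n ≥ 2k, an intersecting family of k-subsets of an n-element set has size at most C(n − 1, k − 1), with equality for 'star' families {A ⊆ [n] : |A| = k, i ∈ A} (fix an element i). For n = 194, k = 3: C(193, 2) = 18528.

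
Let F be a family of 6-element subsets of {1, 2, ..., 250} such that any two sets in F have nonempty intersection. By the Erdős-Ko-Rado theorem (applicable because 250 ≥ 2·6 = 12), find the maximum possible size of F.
max |F| = C(249, 5) = 7660690674

The Erdős-Ko-Rado theorem states: for n ≥ 2k, an intersecting family of k-subsets of an n-element set has size at most C(n − 1, k − 1), with equality for 'star' families {A ⊆ [n] : |A| = k, i ∈ A} (fix an element i). For n = 250, k = 6: C(249, 5) = 7660690674.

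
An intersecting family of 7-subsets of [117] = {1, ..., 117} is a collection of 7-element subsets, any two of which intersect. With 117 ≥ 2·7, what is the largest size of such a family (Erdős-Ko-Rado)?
max |F| = C(116, 6) = 2967205528

Erdős-Ko-Rado (1961): when n ≥ 2k, max |F| = C(n−1, k−1). The bound is attained by the star {A : i ∈ A} for any fixed i ∈ [n]. Here C(117−1, 7−1) = C(116, 6) = 2967205528.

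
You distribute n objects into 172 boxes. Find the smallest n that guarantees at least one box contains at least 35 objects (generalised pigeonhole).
n = (35 − 1)·172 + 1 = 5849

By the generalised pigeonhole principle, to guarantee some box contains ≥ r objects we need more than (r − 1) · k objects total. Threshold: n = (r − 1) · k + 1. With r = 35 and k = 172: n = 34 · 172 + 1 = 5848 + 1 = 5849. For n = 5848 = 34 · 172, we can put exactly 34 objects in every box, avoiding 35 in any single one — so 5849 is tight.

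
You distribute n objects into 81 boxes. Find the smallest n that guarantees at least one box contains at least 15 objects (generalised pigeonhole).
n = (15 − 1)·81 + 1 = 1135

By the generalised pigeonhole principle, to guarantee some box contains ≥ r objects we need more than (r − 1) · k objects total. Threshold: n = (r − 1) · k + 1. With r = 15 and k = 81: n = 14 · 81 + 1 = 1134 + 1 = 1135. For n = 1134 = 14 · 81, we can put exactly 14 objects in every box, avoiding 15 in any single one — so 1135 is tight.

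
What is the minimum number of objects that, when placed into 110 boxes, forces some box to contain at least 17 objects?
n = (17 − 1)·110 + 1 = 1761

By the generalised pigeonhole principle, to guarantee some box contains ≥ r objects we need more than (r − 1) · k objects total. Threshold: n = (r − 1) · k + 1. With r = 17 and k = 110: n = 16 · 110 + 1 = 1760 + 1 = 1761. For n = 1760 = 16 · 110, we can put exactly 16 objects in every box, avoiding 17 in any single one — so 1761 is tight.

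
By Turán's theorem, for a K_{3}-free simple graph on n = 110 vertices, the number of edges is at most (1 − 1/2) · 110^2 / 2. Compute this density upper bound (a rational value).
Turán density bound = (1/2) · 110^2/2 = 3025

Turán's theorem: ex(n, K_{r+1}) is achieved by the complete r-partite Turán graph T(n, r) with parts as balanced as possible, and is at most (1 − 1/r) · n^2/2. For r = 2, n = 110: the density bound is (1/2) · 12100/2 = 3025. Since 2 ∣ 110, the Turán graph T(110, 2) has parts of equal size 55, and its edge count e(T(110, 2)) = 3025 attains the density bound exactly.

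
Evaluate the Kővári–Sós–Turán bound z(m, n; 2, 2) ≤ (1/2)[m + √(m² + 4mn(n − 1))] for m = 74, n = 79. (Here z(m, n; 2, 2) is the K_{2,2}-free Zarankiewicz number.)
z(74, 79; 2, 2) ≤ (1/2)[74 + √(74² + 4·74·79·78)] = (1/2)[74 + √1829428] = 713.2817

Kővári–Sós–Turán: let r_1, ..., r_74 be the row sums and z = Σ r_i the total number of 1s. Each pair of columns can share at most one row with both entries 1 (else a 2×2 all-ones block appears), so Σ_i C(r_i, 2) ≤ C(79, 2) = 3081. By convexity Σ_i C(r_i, 2) ≥ 74·C(z/74, 2) = z(z − 74)/(2·74), giving z² − 74z − 74·79·78 ≤ 0 and hence z ≤ (1/2)[74 + √(5476 + 4·455988)] = (1/2)[74 + √1829428] ≈ (1/2)(74 + 1352.5635) = 713.2817.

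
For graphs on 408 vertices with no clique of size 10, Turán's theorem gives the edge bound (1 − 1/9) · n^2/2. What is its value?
Turán density bound = (8/9) · 408^2/2 = 73984

Turán's theorem: ex(n, K_{r+1}) is achieved by the complete r-partite Turán graph T(n, r) with parts as balanced as possible, and is at most (1 − 1/r) · n^2/2. For r = 9, n = 408: the density bound is (8/9) · 166464/2 = 73984. The integer-valued extremum is e(T(408, 9)) = 73983, which is strictly less than the density bound 73984 since 9 ∤ 408 (the parts of T(408, 9) cannot all be equal).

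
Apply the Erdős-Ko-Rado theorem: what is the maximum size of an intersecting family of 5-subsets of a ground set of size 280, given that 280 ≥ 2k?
max |F| = C(279, 4) = 247073751

Erdős-Ko-Rado (1961): when n ≥ 2k, max |F| = C(n−1, k−1). The bound is attained by the star {A : i ∈ A} for any fixed i ∈ [n]. Here C(280−1, 5−1) = C(279, 4) = 247073751.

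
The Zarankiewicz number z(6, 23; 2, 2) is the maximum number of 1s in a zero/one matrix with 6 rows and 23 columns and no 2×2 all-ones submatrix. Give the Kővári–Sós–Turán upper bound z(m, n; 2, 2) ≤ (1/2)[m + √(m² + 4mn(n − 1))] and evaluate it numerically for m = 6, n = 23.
z(6, 23; 2, 2) ≤ (1/2)[6 + √(6² + 4·6·23·22)] = (1/2)[6 + √12180] = 58.1815

Kővári–Sós–Turán: let r_1, ..., r_6 be the row sums and z = Σ r_i the total number of 1s. Each pair of columns can share at most one row with both entries 1 (else a 2×2 all-ones block appears), so Σ_i C(r_i, 2) ≤ C(23, 2) = 253. By convexity Σ_i C(r_i, 2) ≥ 6·C(z/6, 2) = z(z − 6)/(2·6), giving z² − 6z − 6·23·22 ≤ 0 and hence z ≤ (1/2)[6 + √(36 + 4·3036)] = (1/2)[6 + √12180] ≈ (1/2)(6 + 110.363) = 58.1815.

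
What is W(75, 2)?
W(75, 2) = 75 + 1 = 76

A 2-term AP is any pair of integers, so a monochromatic 2-AP exists iff some colour is used at least twice. With 75 colours, the colouring i ↦ i on {1, ..., 75} uses each colour once, avoiding any monochromatic pair, so W(75, 2) > 75. For {1, ..., 76}, pigeonhole forces two integers of the same colour, which form a monochromatic 2-AP. Hence W(75, 2) = 76.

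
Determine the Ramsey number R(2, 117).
R(2, 117) = 117

R(2, k) = k for all k ≥ 2: in a 2-colouring of K_k, either some edge is red (a red K_2) or all edges are blue (a blue K_k). And K_{116} coloured all-blue has no blue K_117, so R(2, 117) > 116. Hence R(2, 117) = 117.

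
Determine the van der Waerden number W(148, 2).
W(148, 2) = 148 + 1 = 149

A 2-term AP is any pair of integers, so a monochromatic 2-AP exists iff some colour is used at least twice. With 148 colours, the colouring i ↦ i on {1, ..., 148} uses each colour once, avoiding any monochromatic pair, so W(148, 2) > 148. For {1, ..., 149}, pigeonhole forces two integers of the same colour, which form a monochromatic 2-AP. Hence W(148, 2) = 149.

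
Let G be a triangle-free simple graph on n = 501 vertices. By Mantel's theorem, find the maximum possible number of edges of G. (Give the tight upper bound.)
ex(501, K_3) = ⌊501^2/4⌋ = 62750

Mantel (1907): a triangle-free graph on n vertices has at most ⌊n^2/4⌋ edges, with equality for the complete bipartite graph K_{⌊n/2⌋, ⌈n/2⌉}. For n = 501: ⌊501^2/4⌋ = ⌊251001/4⌋ = 62750. The extremal graph is K_{250, 251}, which has 250·251 = 62750 edges.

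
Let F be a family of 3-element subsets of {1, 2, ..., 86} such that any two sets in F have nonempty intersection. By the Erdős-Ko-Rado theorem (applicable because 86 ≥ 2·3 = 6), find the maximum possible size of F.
max |F| = C(85, 2) = 3570

The Erdős-Ko-Rado theorem states: for n ≥ 2k, an intersecting family of k-subsets of an n-element set has size at most C(n − 1, k − 1), with equality for 'star' families {A ⊆ [n] : |A| = k, i ∈ A} (fix an element i). For n = 86, k = 3: C(85, 2) = 3570.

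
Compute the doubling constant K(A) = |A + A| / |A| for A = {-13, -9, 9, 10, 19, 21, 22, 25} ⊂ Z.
K = |A + A| / |A| = 33/8

Enumerate A + A = {a + b : a, b ∈ A}. With |A| = 8, there are |A|^2 = 64 ordered sum pairs; collecting distinct values, A + A = {-26, -22, -18, -4, -3, 0, 1, 6, 8, 9, 10, 12, 13, 16, 18, 19, 20, 28, 29, 30, 31, 32, 34, 35, 38, 40, 41, 42, 43, 44, 46, 47, 50}, so |A + A| = 33. Thus K = 33/8. For comparison, the minimum possible |A + A| over all 8-element sets is 2·8 − 1 = 15 (so min K = 15/8), attained only by arithmetic progressions.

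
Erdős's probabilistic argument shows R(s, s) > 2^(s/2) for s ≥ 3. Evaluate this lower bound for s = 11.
2^(11/2) = 45.2548; so R(11, 11) > 45.2548

Colour each edge of K_n uniformly at random with red/blue. The expected number of monochromatic K_11 is C(n, 11) · 2 · 2^(−C(11,2)). If C(n, 11) · 2^(1 − C(11,2)) < 1, then with positive probability no monochromatic K_11 exists, so R(11, 11) > n. The standard estimate C(n, 11) ≤ n^11/11! shows this inequality holds whenever n ≤ 2^(11/2) (since 11! · 2^(C(11,2) − 1) > 2^(11^2/2) ≥ n^11). Hence R(11, 11) > 2^(11/2) = 45.2548.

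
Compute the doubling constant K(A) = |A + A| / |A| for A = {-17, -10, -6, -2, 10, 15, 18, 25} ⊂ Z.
K = |A + A| / |A| = 33/8

Enumerate A + A = {a + b : a, b ∈ A}. With |A| = 8, there are |A|^2 = 64 ordered sum pairs; collecting distinct values, A + A = {-34, -27, -23, -20, -19, -16, -12, -8, -7, -4, -2, 0, 1, 4, 5, 8, 9, 12, 13, 15, 16, 19, 20, 23, 25, 28, 30, 33, 35, 36, 40, 43, 50}, so |A + A| = 33. Thus K = 33/8. For comparison, the minimum possible |A + A| over all 8-element sets is 2·8 − 1 = 15 (so min K = 15/8), attained only by arithmetic progressions.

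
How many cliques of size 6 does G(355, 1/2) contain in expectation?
E[# K_6] = C(355, 6) · (1/2)^C(6, 2) = 2664352290600 / 2^15 = 333044036325/4096 ≈ 81309579.180908

For each 6-subset S of vertices (there are C(355, 6) = 2664352290600 such S), let X_S = 1 if S induces a K_6 (all C(6, 2) = 15 edges present). Then P(X_S = 1) = (1/2)^15 = 1/32768. By linearity of expectation, E[# K_6] = C(355, 6) · (1/2)^15 = 2664352290600 / 32768 = 333044036325/4096 ≈ 81309579.180908.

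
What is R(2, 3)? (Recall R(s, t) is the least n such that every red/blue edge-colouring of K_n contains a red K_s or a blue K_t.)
R(2, 3) = 3

R(2, k) = k for all k ≥ 2: in a 2-colouring of K_k, either some edge is red (a red K_2) or all edges are blue (a blue K_k). And K_{2} coloured all-blue has no blue K_3, so R(2, 3) > 2. Hence R(2, 3) = 3.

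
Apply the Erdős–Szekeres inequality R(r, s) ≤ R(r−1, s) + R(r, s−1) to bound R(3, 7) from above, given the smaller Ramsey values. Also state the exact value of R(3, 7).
R(3, 7) ≤ R(2, 7) + R(3, 6) = 7 + 18 = 25; exact value R(3, 7) = 23.

The Erdős–Szekeres recurrence R(r, s) ≤ R(r−1, s) + R(r, s−1) applied to (r, s) = (3, 7) gives
  R(3, 7) ≤ R(2, 7) + R(3, 6) = 7 + 18 = 25.
(Recall R(2, k) = k and R is symmetric.) The recurrence is not tight here (it gives 25, but the exact value is R(3, 7) = 23); the tight upper bound requires a sharper argument than the simple recurrence, combined with a lower-bound construction on K_{22}.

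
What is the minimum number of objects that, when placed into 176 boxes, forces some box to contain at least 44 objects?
n = (44 − 1)·176 + 1 = 7569

By the generalised pigeonhole principle, to guarantee some box contains ≥ r objects we need more than (r − 1) · k objects total. Threshold: n = (r − 1) · k + 1. With r = 44 and k = 176: n = 43 · 176 + 1 = 7568 + 1 = 7569. For n = 7568 = 43 · 176, we can put exactly 43 objects in every box, avoiding 44 in any single one — so 7569 is tight.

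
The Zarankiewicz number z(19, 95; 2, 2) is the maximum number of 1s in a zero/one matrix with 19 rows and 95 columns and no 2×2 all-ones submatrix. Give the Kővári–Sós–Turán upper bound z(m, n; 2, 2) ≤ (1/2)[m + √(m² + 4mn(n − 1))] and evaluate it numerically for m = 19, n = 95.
z(19, 95; 2, 2) ≤ (1/2)[19 + √(19² + 4·19·95·94)] = (1/2)[19 + √679041] = 421.5197

Kővári–Sós–Turán: let r_1, ..., r_19 be the row sums and z = Σ r_i the total number of 1s. Each pair of columns can share at most one row with both entries 1 (else a 2×2 all-ones block appears), so Σ_i C(r_i, 2) ≤ C(95, 2) = 4465. By convexity Σ_i C(r_i, 2) ≥ 19·C(z/19, 2) = z(z − 19)/(2·19), giving z² − 19z − 19·95·94 ≤ 0 and hence z ≤ (1/2)[19 + √(361 + 4·169670)] = (1/2)[19 + √679041] ≈ (1/2)(19 + 824.0394) = 421.5197.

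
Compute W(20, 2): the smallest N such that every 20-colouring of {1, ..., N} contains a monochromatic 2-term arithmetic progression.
W(20, 2) = 20 + 1 = 21

A 2-term AP is any pair of integers, so a monochromatic 2-AP exists iff some colour is used at least twice. With 20 colours, the colouring i ↦ i on {1, ..., 20} uses each colour once, avoiding any monochromatic pair, so W(20, 2) > 20. For {1, ..., 21}, pigeonhole forces two integers of the same colour, which form a monochromatic 2-AP. Hence W(20, 2) = 21.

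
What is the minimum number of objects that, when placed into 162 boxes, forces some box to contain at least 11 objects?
n = (11 − 1)·162 + 1 = 1621

By the generalised pigeonhole principle, to guarantee some box contains ≥ r objects we need more than (r − 1) · k objects total. Threshold: n = (r − 1) · k + 1. With r = 11 and k = 162: n = 10 · 162 + 1 = 1620 + 1 = 1621. For n = 1620 = 10 · 162, we can put exactly 10 objects in every box, avoiding 11 in any single one — so 1621 is tight.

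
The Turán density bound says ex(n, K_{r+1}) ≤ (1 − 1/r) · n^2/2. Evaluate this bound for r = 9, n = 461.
Turán density bound = (8/9) · 461^2/2 = 850084/9 ≈ 94453.7778

Turán's theorem: ex(n, K_{r+1}) is achieved by the complete r-partite Turán graph T(n, r) with parts as balanced as possible, and is at most (1 − 1/r) · n^2/2. For r = 9, n = 461: the density bound is (8/9) · 212521/2 = 850084/9 ≈ 94453.7778. The integer-valued extremum is e(T(461, 9)) = 94453, which is strictly less than the density bound 850084/9 since 9 ∤ 461 (the parts of T(461, 9) cannot all be equal).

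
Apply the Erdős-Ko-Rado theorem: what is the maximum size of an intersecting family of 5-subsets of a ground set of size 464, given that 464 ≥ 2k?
max |F| = C(463, 4) = 1890037765

The Erdős-Ko-Rado theorem states: for n ≥ 2k, an intersecting family of k-subsets of an n-element set has size at most C(n − 1, k − 1), with equality for 'star' families {A ⊆ [n] : |A| = k, i ∈ A} (fix an element i). For n = 464, k = 5: C(463, 4) = 1890037765.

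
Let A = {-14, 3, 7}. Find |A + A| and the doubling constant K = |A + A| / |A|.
K = |A + A| / |A| = 6/3 = 2

Enumerate A + A = {a + b : a, b ∈ A}. With |A| = 3, there are |A|^2 = 9 ordered sum pairs; collecting distinct values, A + A = {-28, -11, -7, 6, 10, 14}, so |A + A| = 6. Thus K = 6/3 = 2. For comparison, the minimum possible |A + A| over all 3-element sets is 2·3 − 1 = 5 (so min K = 5/3), attained only by arithmetic progressions.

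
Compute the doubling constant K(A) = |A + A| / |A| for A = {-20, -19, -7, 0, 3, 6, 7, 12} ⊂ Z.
K = |A + A| / |A| = 30/8 = 15/4

Enumerate A + A = {a + b : a, b ∈ A}. With |A| = 8, there are |A|^2 = 64 ordered sum pairs; collecting distinct values, A + A = {-40, -39, -38, -27, -26, -20, -19, -17, -16, -14, -13, -12, -8, -7, -4, -1, 0, 3, 5, 6, 7, 9, 10, 12, 13, 14, 15, 18, 19, 24}, so |A + A| = 30. Thus K = 30/8 = 15/4. For comparison, the minimum possible |A + A| over all 8-element sets is 2·8 − 1 = 15 (so min K = 15/8), attained only by arithmetic progressions.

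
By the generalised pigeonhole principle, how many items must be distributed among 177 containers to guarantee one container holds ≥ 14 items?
n = (14 − 1)·177 + 1 = 2302

By the generalised pigeonhole principle, to guarantee some box contains ≥ r objects we need more than (r − 1) · k objects total. Threshold: n = (r − 1) · k + 1. With r = 14 and k = 177: n = 13 · 177 + 1 = 2301 + 1 = 2302. For n = 2301 = 13 · 177, we can put exactly 13 objects in every box, avoiding 14 in any single one — so 2302 is tight.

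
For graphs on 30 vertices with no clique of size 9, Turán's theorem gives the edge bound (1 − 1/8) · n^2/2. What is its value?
Turán density bound = (7/8) · 30^2/2 = 1575/4 ≈ 393.75

Turán's theorem: ex(n, K_{r+1}) is achieved by the complete r-partite Turán graph T(n, r) with parts as balanced as possible, and is at most (1 − 1/r) · n^2/2. For r = 8, n = 30: the density bound is (7/8) · 900/2 = 1575/4 ≈ 393.75. The integer-valued extremum is e(T(30, 8)) = 393, which is strictly less than the density bound 1575/4 since 8 ∤ 30 (the parts of T(30, 8) cannot all be equal).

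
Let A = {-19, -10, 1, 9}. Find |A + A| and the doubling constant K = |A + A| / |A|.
K = |A + A| / |A| = 10/4 = 5/2

Enumerate A + A = {a + b : a, b ∈ A}. With |A| = 4, there are |A|^2 = 16 ordered sum pairs; collecting distinct values, A + A = {-38, -29, -20, -18, -10, -9, -1, 2, 10, 18}, so |A + A| = 10. Thus K = 10/4 = 5/2. For comparison, the minimum possible |A + A| over all 4-element sets is 2·4 − 1 = 7 (so min K = 7/4), attained only by arithmetic progressions.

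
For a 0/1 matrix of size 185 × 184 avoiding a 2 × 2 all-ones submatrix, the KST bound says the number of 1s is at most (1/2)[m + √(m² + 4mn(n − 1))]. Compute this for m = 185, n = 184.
z(185, 184; 2, 2) ≤ (1/2)[185 + √(185² + 4·185·184·183)] = (1/2)[185 + √24951505] = 2590.0741

Kővári–Sós–Turán: let r_1, ..., r_185 be the row sums and z = Σ r_i the total number of 1s. Each pair of columns can share at most one row with both entries 1 (else a 2×2 all-ones block appears), so Σ_i C(r_i, 2) ≤ C(184, 2) = 16836. By convexity Σ_i C(r_i, 2) ≥ 185·C(z/185, 2) = z(z − 185)/(2·185), giving z² − 185z − 185·184·183 ≤ 0 and hence z ≤ (1/2)[185 + √(34225 + 4·6229320)] = (1/2)[185 + √24951505] ≈ (1/2)(185 + 4995.1481) = 2590.0741.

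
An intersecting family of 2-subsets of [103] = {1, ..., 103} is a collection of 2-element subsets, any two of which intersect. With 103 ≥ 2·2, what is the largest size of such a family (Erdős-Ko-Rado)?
max |F| = C(102, 1) = 102

The Erdős-Ko-Rado theorem states: for n ≥ 2k, an intersecting family of k-subsets of an n-element set has size at most C(n − 1, k − 1), with equality for 'star' families {A ⊆ [n] : |A| = k, i ∈ A} (fix an element i). For n = 103, k = 2: C(102, 1) = 102.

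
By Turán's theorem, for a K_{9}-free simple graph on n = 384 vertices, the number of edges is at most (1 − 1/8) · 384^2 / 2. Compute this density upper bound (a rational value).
Turán density bound = (7/8) · 384^2/2 = 64512

Turán's theorem: ex(n, K_{r+1}) is achieved by the complete r-partite Turán graph T(n, r) with parts as balanced as possible, and is at most (1 − 1/r) · n^2/2. For r = 8, n = 384: the density bound is (7/8) · 147456/2 = 64512. Since 8 ∣ 384, the Turán graph T(384, 8) has parts of equal size 48, and its edge count e(T(384, 8)) = 64512 attains the density bound exactly.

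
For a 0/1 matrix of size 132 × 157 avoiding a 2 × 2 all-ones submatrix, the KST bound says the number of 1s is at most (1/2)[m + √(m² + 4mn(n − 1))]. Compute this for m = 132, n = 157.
z(132, 157; 2, 2) ≤ (1/2)[132 + √(132² + 4·132·157·156)] = (1/2)[132 + √12949200] = 1865.2498

Kővári–Sós–Turán: let r_1, ..., r_132 be the row sums and z = Σ r_i the total number of 1s. Each pair of columns can share at most one row with both entries 1 (else a 2×2 all-ones block appears), so Σ_i C(r_i, 2) ≤ C(157, 2) = 12246. By convexity Σ_i C(r_i, 2) ≥ 132·C(z/132, 2) = z(z − 132)/(2·132), giving z² − 132z − 132·157·156 ≤ 0 and hence z ≤ (1/2)[132 + √(17424 + 4·3232944)] = (1/2)[132 + √12949200] ≈ (1/2)(132 + 3598.4997) = 1865.2498.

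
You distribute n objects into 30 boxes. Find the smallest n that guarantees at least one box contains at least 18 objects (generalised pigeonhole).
n = (18 − 1)·30 + 1 = 511

By the generalised pigeonhole principle, to guarantee some box contains ≥ r objects we need more than (r − 1) · k objects total. Threshold: n = (r − 1) · k + 1. With r = 18 and k = 30: n = 17 · 30 + 1 = 510 + 1 = 511. For n = 510 = 17 · 30, we can put exactly 17 objects in every box, avoiding 18 in any single one — so 511 is tight.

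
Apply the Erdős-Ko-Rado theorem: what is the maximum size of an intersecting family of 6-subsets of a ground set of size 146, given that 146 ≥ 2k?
max |F| = C(145, 5) = 498187404

The Erdős-Ko-Rado theorem states: for n ≥ 2k, an intersecting family of k-subsets of an n-element set has size at most C(n − 1, k − 1), with equality for 'star' families {A ⊆ [n] : |A| = k, i ∈ A} (fix an element i). For n = 146, k = 6: C(145, 5) = 498187404.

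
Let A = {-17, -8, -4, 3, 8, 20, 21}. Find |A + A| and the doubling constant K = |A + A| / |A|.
K = |A + A| / |A| = 26/7

Enumerate A + A = {a + b : a, b ∈ A}. With |A| = 7, there are |A|^2 = 49 ordered sum pairs; collecting distinct values, A + A = {-34, -25, -21, -16, -14, -12, -9, -8, -5, -1, 0, 3, 4, 6, 11, 12, 13, 16, 17, 23, 24, 28, 29, 40, 41, 42}, so |A + A| = 26. Thus K = 26/7. For comparison, the minimum possible |A + A| over all 7-element sets is 2·7 − 1 = 13 (so min K = 13/7), attained only by arithmetic progressions.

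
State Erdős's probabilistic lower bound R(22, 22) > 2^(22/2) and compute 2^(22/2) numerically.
2^(22/2) = 2048; so R(22, 22) > 2048

Colour each edge of K_n uniformly at random with red/blue. The expected number of monochromatic K_22 is C(n, 22) · 2 · 2^(−C(22,2)). If C(n, 22) · 2^(1 − C(22,2)) < 1, then with positive probability no monochromatic K_22 exists, so R(22, 22) > n. The standard estimate C(n, 22) ≤ n^22/22! shows this inequality holds whenever n ≤ 2^(22/2) (since 22! · 2^(C(22,2) − 1) > 2^(22^2/2) ≥ n^22). Hence R(22, 22) > 2^(22/2) = 2048.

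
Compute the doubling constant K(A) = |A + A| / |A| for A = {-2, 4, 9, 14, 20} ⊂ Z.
K = |A + A| / |A| = 13/5

Enumerate A + A = {a + b : a, b ∈ A}. With |A| = 5, there are |A|^2 = 25 ordered sum pairs; collecting distinct values, A + A = {-4, 2, 7, 8, 12, 13, 18, 23, 24, 28, 29, 34, 40}, so |A + A| = 13. Thus K = 13/5. For comparison, the minimum possible |A + A| over all 5-element sets is 2·5 − 1 = 9 (so min K = 9/5), attained only by arithmetic progressions.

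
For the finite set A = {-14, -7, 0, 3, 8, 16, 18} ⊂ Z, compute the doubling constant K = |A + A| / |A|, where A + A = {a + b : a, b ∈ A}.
K = |A + A| / |A| = 25/7

Enumerate A + A = {a + b : a, b ∈ A}. With |A| = 7, there are |A|^2 = 49 ordered sum pairs; collecting distinct values, A + A = {-28, -21, -14, -11, -7, -6, -4, 0, 1, 2, 3, 4, 6, 8, 9, 11, 16, 18, 19, 21, 24, 26, 32, 34, 36}, so |A + A| = 25. Thus K = 25/7. For comparison, the minimum possible |A + A| over all 7-element sets is 2·7 − 1 = 13 (so min K = 13/7), attained only by arithmetic progressions.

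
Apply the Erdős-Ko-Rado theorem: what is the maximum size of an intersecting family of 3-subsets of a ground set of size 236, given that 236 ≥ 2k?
max |F| = C(235, 2) = 27495

The Erdős-Ko-Rado theorem states: for n ≥ 2k, an intersecting family of k-subsets of an n-element set has size at most C(n − 1, k − 1), with equality for 'star' families {A ⊆ [n] : |A| = k, i ∈ A} (fix an element i). For n = 236, k = 3: C(235, 2) = 27495.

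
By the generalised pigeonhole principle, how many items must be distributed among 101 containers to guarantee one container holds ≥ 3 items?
n = (3 − 1)·101 + 1 = 203

By the generalised pigeonhole principle, to guarantee some box contains ≥ r objects we need more than (r − 1) · k objects total. Threshold: n = (r − 1) · k + 1. With r = 3 and k = 101: n = 2 · 101 + 1 = 202 + 1 = 203. For n = 202 = 2 · 101, we can put exactly 2 objects in every box, avoiding 3 in any single one — so 203 is tight.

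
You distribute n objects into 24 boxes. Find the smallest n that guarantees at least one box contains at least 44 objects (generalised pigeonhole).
n = (44 − 1)·24 + 1 = 1033

By the generalised pigeonhole principle, to guarantee some box contains ≥ r objects we need more than (r − 1) · k objects total. Threshold: n = (r − 1) · k + 1. With r = 44 and k = 24: n = 43 · 24 + 1 = 1032 + 1 = 1033. For n = 1032 = 43 · 24, we can put exactly 43 objects in every box, avoiding 44 in any single one — so 1033 is tight.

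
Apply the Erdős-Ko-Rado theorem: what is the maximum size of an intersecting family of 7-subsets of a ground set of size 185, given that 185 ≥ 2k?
max |F| = C(184, 6) = 49637730324

The Erdős-Ko-Rado theorem states: for n ≥ 2k, an intersecting family of k-subsets of an n-element set has size at most C(n − 1, k − 1), with equality for 'star' families {A ⊆ [n] : |A| = k, i ∈ A} (fix an element i). For n = 185, k = 7: C(184, 6) = 49637730324.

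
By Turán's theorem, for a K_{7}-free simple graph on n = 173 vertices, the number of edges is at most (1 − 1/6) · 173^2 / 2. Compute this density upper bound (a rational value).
Turán density bound = (5/6) · 173^2/2 = 149645/12 ≈ 12470.4167

Turán's theorem: ex(n, K_{r+1}) is achieved by the complete r-partite Turán graph T(n, r) with parts as balanced as possible, and is at most (1 − 1/r) · n^2/2. For r = 6, n = 173: the density bound is (5/6) · 29929/2 = 149645/12 ≈ 12470.4167. The integer-valued extremum is e(T(173, 6)) = 12470, which is strictly less than the density bound 149645/12 since 6 ∤ 173 (the parts of T(173, 6) cannot all be equal).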